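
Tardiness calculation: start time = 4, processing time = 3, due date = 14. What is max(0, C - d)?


Completion = start + processing = 4 + 3 = 7
Tardiness = max(0, C - d) = max(0, 7 - 14)
= max(0, -7)
= 0


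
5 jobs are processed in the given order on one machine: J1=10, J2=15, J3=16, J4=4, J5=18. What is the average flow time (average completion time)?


Completion times:
  J1: completes at 10
  J2: completes at 25
  J3: completes at 41
  J4: completes at 45
  J5: completes at 63
Sum = 184
Average = 184/5
= 36.80


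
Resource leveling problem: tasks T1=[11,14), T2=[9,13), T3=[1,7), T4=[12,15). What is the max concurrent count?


Check each time point for overlaps:
  t=12: 3 tasks active (T1, T2, T4)
Max concurrent = 3


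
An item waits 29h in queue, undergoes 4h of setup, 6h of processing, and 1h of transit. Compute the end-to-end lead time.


Lead time = queue + setup + processing + transit
= 29 + 4 + 6 + 1
= 40 hours


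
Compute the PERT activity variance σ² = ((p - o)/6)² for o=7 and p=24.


σ² = ((p - o) / 6)² = (p - o)² / 36
= (24 - 7)² / 36
= 17² / 36
= 289 / 36
= 8.0278


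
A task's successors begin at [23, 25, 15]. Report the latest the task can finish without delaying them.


LF = min of all successor start times
Successors start at: [23, 25, 15]
LF = min(23, 25, 15)
= 15


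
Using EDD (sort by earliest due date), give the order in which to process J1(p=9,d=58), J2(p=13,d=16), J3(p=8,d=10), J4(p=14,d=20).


EDD: sort by earliest due date
  J3: d=10, p=8
  J2: d=16, p=13
  J4: d=20, p=14
  J1: d=58, p=9
Order: J3 → J2 → J4 → J1


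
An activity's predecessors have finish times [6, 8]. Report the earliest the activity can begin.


ES = max of all predecessor completion times
Predecessors: [6, 8]
ES = max(6, 8)
= 8


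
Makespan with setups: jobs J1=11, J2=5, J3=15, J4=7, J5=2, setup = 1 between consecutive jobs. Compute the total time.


Makespan = Σ processing + (n-1) × setup
= (11 + 5 + 15 + 7 + 2) + (5-1)×1
= 40 + 4
= 44 time units


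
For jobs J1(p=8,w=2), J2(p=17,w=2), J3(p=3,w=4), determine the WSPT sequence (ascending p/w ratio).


WSPT (Smith's rule): sort by p/w ascending
  J3: p/w = 3/4 = 0.750
  J1: p/w = 8/2 = 4.000
  J2: p/w = 17/2 = 8.500
Order: J3 → J1 → J2


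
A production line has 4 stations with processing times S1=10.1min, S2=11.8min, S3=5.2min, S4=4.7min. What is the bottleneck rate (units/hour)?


Bottleneck = longest station time
Station times: [10.1, 11.8, 5.2, 4.7]
Max = 11.8 min
Rate = 60 / 11.8
= 5.08 units/hour (bottleneck: 11.8min)


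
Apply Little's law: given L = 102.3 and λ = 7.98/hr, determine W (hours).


Little's law: L = λW → W = L / λ
= 102.3 / 7.98
= 12.82 hours


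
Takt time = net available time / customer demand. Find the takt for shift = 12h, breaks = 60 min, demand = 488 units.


Available = 12×60 - 60 = 660 min
Takt time = 660 / 488
= 1.35 min/unit


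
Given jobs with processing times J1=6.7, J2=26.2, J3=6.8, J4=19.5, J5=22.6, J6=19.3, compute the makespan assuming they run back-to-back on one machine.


Sequential makespan: sum all processing times
= 6.7 + 26.2 + 6.8 + 19.5 + 22.6 + 19.3
= 101.1 time units


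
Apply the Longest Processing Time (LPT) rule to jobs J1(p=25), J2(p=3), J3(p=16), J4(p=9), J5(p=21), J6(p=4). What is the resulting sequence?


LPT: sort by longest processing time first
  J1: p=25
  J5: p=21
  J3: p=16
  J4: p=9
  J6: p=4
  J2: p=3
Order: J1 → J5 → J3 → J4 → J6 → J2


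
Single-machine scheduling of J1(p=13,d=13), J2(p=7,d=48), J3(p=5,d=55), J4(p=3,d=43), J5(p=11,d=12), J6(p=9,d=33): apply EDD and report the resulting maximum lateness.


EDD order: J5 → J1 → J6 → J4 → J2 → J3
Completion and lateness:
  J5: C=11, d=12, L=11-12=-1
  J1: C=24, d=13, L=24-13=11
  J6: C=33, d=33, L=33-33=0
  J4: C=36, d=43, L=36-43=-7
  J2: C=43, d=48, L=43-48=-5
  J3: C=48, d=55, L=48-55=-7
Lmax = max(-1, 11, 0, -7, -5, -7)
= 11


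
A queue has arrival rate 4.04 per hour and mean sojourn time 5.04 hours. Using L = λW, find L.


Little's law: L = λ × W
= 4.04 × 5.04
= 20.36


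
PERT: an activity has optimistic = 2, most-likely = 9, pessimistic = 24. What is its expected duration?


te = (o + 4m + p) / 6
= (2 + 4×9 + 24) / 6
= (2 + 36 + 24) / 6
= 62 / 6
= 10.33


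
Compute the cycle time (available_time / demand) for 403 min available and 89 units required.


Cycle time = available time / demand
= 403 / 89
= 4.53 min/unit


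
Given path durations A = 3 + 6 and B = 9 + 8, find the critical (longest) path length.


Path A: 3 + 6 = 9
Path B: 9 + 8 = 17
Critical path = longest = max(9, 17)
= 17 (Path B)


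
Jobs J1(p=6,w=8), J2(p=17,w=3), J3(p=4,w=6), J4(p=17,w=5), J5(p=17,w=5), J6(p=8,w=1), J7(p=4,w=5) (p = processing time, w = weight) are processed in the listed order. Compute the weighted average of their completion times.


Completion times:
  J1: C=6, w×C=8×6=48
  J2: C=23, w×C=3×23=69
  J3: C=27, w×C=6×27=162
  J4: C=44, w×C=5×44=220
  J5: C=61, w×C=5×61=305
  J6: C=69, w×C=1×69=69
  J7: C=73, w×C=5×73=365
Sum w×C = 1238
Sum w = 33
Weighted avg = 1238/33
= 37.52


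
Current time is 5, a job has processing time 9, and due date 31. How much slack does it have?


Slack = due - current_time - processing
= 31 - 5 - 9
= 17


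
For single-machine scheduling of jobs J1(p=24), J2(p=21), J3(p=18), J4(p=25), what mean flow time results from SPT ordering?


SPT order: J3 → J2 → J1 → J4
Completion times:
  J3: C=18
  J2: C=39
  J1: C=63
  J4: C=88
Sum = 208, n = 4
Mean flow = 208/4
= 52.00


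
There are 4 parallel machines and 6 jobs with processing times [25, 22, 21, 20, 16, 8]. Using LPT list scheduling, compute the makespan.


Jobs (LPT sorted): [25, 22, 21, 20, 16, 8]
Machines: 4
  J=25 → Machine 1 (load: 0+25=25)
  J=22 → Machine 2 (load: 0+22=22)
  J=21 → Machine 3 (load: 0+21=21)
  J=20 → Machine 4 (load: 0+20=20)
  J=16 → Machine 4 (load: 20+16=36)
  J=8 → Machine 3 (load: 21+8=29)
Machine loads: [25, 22, 29, 36]
Makespan = max = 36 time units


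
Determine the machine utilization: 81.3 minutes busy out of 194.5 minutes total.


Utilization = busy / total × 100
= 81.3 / 194.5 × 100
= 41.8%


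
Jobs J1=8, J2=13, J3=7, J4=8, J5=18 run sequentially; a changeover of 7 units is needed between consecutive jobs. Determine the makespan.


Makespan = Σ processing + (n-1) × setup
= (8 + 13 + 7 + 8 + 18) + (5-1)×7
= 54 + 28
= 82 time units


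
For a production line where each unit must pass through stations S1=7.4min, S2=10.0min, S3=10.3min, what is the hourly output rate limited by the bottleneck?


Bottleneck = longest station time
Station times: [7.4, 10.0, 10.3]
Max = 10.3 min
Rate = 60 / 10.3
= 5.83 units/hour (bottleneck: 10.3min)


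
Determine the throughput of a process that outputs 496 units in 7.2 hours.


Throughput = units / time
= 496 / 7.2
= 68.9 units/hour


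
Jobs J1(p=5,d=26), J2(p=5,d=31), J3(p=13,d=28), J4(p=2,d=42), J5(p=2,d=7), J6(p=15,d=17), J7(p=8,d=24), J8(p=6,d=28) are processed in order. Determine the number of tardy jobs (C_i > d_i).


Completion vs due date:
  J1: C=5, d=26 → on time
  J2: C=10, d=31 → on time
  J3: C=23, d=28 → on time
  J4: C=25, d=42 → on time
  J5: C=27, d=7 → TARDY
  J6: C=42, d=17 → TARDY
  J7: C=50, d=24 → TARDY
  J8: C=56, d=28 → TARDY
Tardy jobs: J5, J6, J7, J8
Count = 4


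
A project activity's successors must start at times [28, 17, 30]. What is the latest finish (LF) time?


LF = min of all successor start times
Successors start at: [28, 17, 30]
LF = min(28, 17, 30)
= 17


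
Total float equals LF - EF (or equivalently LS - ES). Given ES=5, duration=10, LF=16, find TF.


EF = ES + duration = 5 + 10 = 15
LS = LF - duration = 16 - 10 = 6
Total Float = LF - EF = 16 - 15
(or LS - ES = 6 - 5)
= 1


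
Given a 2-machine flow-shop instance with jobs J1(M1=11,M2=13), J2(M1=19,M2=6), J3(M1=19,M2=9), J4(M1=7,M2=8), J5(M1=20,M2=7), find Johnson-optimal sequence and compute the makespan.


Johnson's rule:
Group 1 (M1≤M2, sort by M1): ['J4', 'J1']
Group 2 (M1>M2, sort desc M2): ['J3', 'J5', 'J2']
Sequence: J4 → J1 → J3 → J5 → J2
Makespan calculation:
  J4: M1 done=7, M2 done=15
  J1: M1 done=18, M2 done=31
  J3: M1 done=37, M2 done=46
  J5: M1 done=57, M2 done=64
  J2: M1 done=76, M2 done=82
= Sequence: J4 → J1 → J3 → J5 → J2, Makespan: 82


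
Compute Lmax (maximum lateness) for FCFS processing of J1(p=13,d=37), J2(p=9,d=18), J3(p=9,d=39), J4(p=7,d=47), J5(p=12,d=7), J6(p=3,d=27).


Lateness per job (L = C - d):
  J1: C=13, d=37, L=-24
  J2: C=22, d=18, L=4
  J3: C=31, d=39, L=-8
  J4: C=38, d=47, L=-9
  J5: C=50, d=7, L=43
  J6: C=53, d=27, L=26
Lmax = max(-24, 4, -8, -9, 43, 26)
= 43


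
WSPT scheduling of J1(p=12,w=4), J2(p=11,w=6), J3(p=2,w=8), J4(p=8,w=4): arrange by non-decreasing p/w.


WSPT (Smith's rule): sort by p/w ascending
  J3: p/w = 2/8 = 0.250
  J2: p/w = 11/6 = 1.833
  J4: p/w = 8/4 = 2.000
  J1: p/w = 12/4 = 3.000
Order: J3 → J2 → J4 → J1


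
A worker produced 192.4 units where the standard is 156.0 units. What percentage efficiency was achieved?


Efficiency = (actual / standard) × 100
= (192.4 / 156.0) × 100
= 123.3%


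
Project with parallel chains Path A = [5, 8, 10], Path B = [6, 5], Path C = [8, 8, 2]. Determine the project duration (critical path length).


Path A: 5 + 8 + 10 = 23
Path B: 6 + 5 = 11
Path C: 8 + 8 + 2 = 18
Critical path = longest = max(23, 11, 18)
= 23 (Path A)


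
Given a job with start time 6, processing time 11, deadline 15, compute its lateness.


Completion = 6 + 11 = 17
Lateness = C - d = 17 - 15
= 2


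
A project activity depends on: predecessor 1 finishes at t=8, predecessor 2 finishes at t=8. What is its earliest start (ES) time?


ES = max of all predecessor completion times
Predecessors: [8, 8]
ES = max(8, 8)
= 8


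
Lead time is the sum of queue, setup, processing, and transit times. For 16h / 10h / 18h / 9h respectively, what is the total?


Lead time = queue + setup + processing + transit
= 16 + 10 + 18 + 9
= 53 hours


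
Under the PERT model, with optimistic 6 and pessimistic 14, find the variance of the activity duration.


σ² = ((p - o) / 6)² = (p - o)² / 36
= (14 - 6)² / 36
= 8² / 36
= 64 / 36
= 1.7778


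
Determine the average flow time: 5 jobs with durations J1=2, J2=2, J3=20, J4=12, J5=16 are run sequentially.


Completion times:
  J1: completes at 2
  J2: completes at 4
  J3: completes at 24
  J4: completes at 36
  J5: completes at 52
Sum = 118
Average = 118/5
= 23.60


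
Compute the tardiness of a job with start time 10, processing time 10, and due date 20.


Completion = start + processing = 10 + 10 = 20
Tardiness = max(0, C - d) = max(0, 20 - 20)
= max(0, 0)
= 0


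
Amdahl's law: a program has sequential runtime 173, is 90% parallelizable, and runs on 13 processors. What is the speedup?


Amdahl's law: T_p = T × ((1-p) + p/N)
= 173 × ((1-0.9) + 0.9/13)
= 173 × (0.10 + 0.0692)
= 173 × 0.1692
= 29.28
Speedup = 173/29.28
= 5.91×


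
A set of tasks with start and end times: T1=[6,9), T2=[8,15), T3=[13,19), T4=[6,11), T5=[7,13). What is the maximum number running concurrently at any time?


Check each time point for overlaps:
  t=8: 4 tasks active (T1, T2, T4, T5)
Max concurrent = 4


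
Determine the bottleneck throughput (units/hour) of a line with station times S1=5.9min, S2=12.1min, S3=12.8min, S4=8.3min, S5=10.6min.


Bottleneck = longest station time
Station times: [5.9, 12.1, 12.8, 8.3, 10.6]
Max = 12.8 min
Rate = 60 / 12.8
= 4.69 units/hour (bottleneck: 12.8min)


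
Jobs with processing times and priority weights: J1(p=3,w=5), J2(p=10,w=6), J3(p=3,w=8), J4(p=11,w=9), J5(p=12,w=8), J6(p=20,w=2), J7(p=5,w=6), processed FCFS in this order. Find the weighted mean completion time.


Completion times:
  J1: C=3, w×C=5×3=15
  J2: C=13, w×C=6×13=78
  J3: C=16, w×C=8×16=128
  J4: C=27, w×C=9×27=243
  J5: C=39, w×C=8×39=312
  J6: C=59, w×C=2×59=118
  J7: C=64, w×C=6×64=384
Sum w×C = 1278
Sum w = 44
Weighted avg = 1278/44
= 29.05


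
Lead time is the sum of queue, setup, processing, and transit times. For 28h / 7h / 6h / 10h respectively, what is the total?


Lead time = queue + setup + processing + transit
= 28 + 7 + 6 + 10
= 51 hours


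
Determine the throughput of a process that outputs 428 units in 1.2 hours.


Throughput = units / time
= 428 / 1.2
= 356.7 units/hour


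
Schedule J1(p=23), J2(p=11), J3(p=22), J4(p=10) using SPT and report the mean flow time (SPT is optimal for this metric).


SPT order: J4 → J2 → J3 → J1
Completion times:
  J4: C=10
  J2: C=21
  J3: C=43
  J1: C=66
Sum = 140, n = 4
Mean flow = 140/4
= 35.00


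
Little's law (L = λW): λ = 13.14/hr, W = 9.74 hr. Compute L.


Little's law: L = λ × W
= 13.14 × 9.74
= 127.98


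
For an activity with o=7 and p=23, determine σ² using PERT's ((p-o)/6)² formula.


σ² = ((p - o) / 6)² = (p - o)² / 36
= (23 - 7)² / 36
= 16² / 36
= 256 / 36
= 7.1111


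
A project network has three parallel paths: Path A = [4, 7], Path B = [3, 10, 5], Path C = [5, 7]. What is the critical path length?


Path A: 4 + 7 = 11
Path B: 3 + 10 + 5 = 18
Path C: 5 + 7 = 12
Critical path = longest = max(11, 18, 12)
= 18 (Path B)


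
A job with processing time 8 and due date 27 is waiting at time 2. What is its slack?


Slack = due - current_time - processing
= 27 - 2 - 8
= 17


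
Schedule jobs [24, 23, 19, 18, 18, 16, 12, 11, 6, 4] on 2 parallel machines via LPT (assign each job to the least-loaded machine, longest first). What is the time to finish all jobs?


Jobs (LPT sorted): [24, 23, 19, 18, 18, 16, 12, 11, 6, 4]
Machines: 2
  J=24 → Machine 1 (load: 0+24=24)
  J=23 → Machine 2 (load: 0+23=23)
  J=19 → Machine 2 (load: 23+19=42)
  J=18 → Machine 1 (load: 24+18=42)
  J=18 → Machine 1 (load: 42+18=60)
  J=16 → Machine 2 (load: 42+16=58)
  J=12 → Machine 2 (load: 58+12=70)
  J=11 → Machine 1 (load: 60+11=71)
  J=6 → Machine 2 (load: 70+6=76)
  J=4 → Machine 1 (load: 71+4=75)
Machine loads: [75, 76]
Makespan = max = 76 time units


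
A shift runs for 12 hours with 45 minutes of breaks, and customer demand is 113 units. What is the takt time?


Available = 12×60 - 45 = 675 min
Takt time = 675 / 113
= 5.97 min/unit


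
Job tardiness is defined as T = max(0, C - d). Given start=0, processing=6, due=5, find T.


Completion = start + processing = 0 + 6 = 6
Tardiness = max(0, C - d) = max(0, 6 - 5)
= max(0, 1)
= 1


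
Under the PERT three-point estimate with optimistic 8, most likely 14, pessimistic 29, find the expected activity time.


te = (o + 4m + p) / 6
= (8 + 4×14 + 29) / 6
= (8 + 56 + 29) / 6
= 93 / 6
= 15.50


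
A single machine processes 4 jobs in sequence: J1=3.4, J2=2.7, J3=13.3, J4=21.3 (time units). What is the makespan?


Sequential makespan: sum all processing times
= 3.4 + 2.7 + 13.3 + 21.3
= 40.7 time units


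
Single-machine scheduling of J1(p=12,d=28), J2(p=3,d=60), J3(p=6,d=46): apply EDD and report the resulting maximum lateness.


EDD order: J1 → J3 → J2
Completion and lateness:
  J1: C=12, d=28, L=12-28=-16
  J3: C=18, d=46, L=18-46=-28
  J2: C=21, d=60, L=21-60=-39
Lmax = max(-16, -28, -39)
= -16


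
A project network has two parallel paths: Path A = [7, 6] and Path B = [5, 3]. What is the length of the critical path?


Path A: 7 + 6 = 13
Path B: 5 + 3 = 8
Critical path = longest = max(13, 8)
= 13 (Path A)


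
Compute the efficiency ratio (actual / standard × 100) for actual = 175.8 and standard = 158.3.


Efficiency = (actual / standard) × 100
= (175.8 / 158.3) × 100
= 111.1%


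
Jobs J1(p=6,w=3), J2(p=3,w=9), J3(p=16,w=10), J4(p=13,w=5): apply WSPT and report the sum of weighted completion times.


WSPT order (by p/w): J2 → J3 → J1 → J4
  J2: C=3, w·C=9×3=27
  J3: C=19, w·C=10×19=190
  J1: C=25, w·C=3×25=75
  J4: C=38, w·C=5×38=190
Σ w·C = 482
= 482


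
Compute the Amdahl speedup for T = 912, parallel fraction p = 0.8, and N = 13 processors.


Amdahl's law: T_p = T × ((1-p) + p/N)
= 912 × ((1-0.8) + 0.8/13)
= 912 × (0.20 + 0.0615)
= 912 × 0.2615
= 238.52
Speedup = 912/238.52
= 3.82×


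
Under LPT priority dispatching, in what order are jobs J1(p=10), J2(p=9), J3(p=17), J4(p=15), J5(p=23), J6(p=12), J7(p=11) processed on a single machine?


LPT: sort by longest processing time first
  J5: p=23
  J3: p=17
  J4: p=15
  J6: p=12
  J7: p=11
  J1: p=10
  J2: p=9
Order: J5 → J3 → J4 → J6 → J7 → J1 → J2


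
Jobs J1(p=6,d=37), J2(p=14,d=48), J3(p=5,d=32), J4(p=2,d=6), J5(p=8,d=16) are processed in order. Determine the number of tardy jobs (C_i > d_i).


Completion vs due date:
  J1: C=6, d=37 → on time
  J2: C=20, d=48 → on time
  J3: C=25, d=32 → on time
  J4: C=27, d=6 → TARDY
  J5: C=35, d=16 → TARDY
Tardy jobs: J4, J5
Count = 2


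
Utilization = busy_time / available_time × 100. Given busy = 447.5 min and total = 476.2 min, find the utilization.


Utilization = busy / total × 100
= 447.5 / 476.2 × 100
= 94.0%


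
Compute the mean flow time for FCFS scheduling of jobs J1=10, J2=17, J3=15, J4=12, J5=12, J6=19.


Completion times:
  J1: completes at 10
  J2: completes at 27
  J3: completes at 42
  J4: completes at 54
  J5: completes at 66
  J6: completes at 85
Sum = 284
Average = 284/6
= 47.33


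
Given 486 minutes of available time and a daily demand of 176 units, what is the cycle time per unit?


Cycle time = available time / demand
= 486 / 176
= 2.76 min/unit


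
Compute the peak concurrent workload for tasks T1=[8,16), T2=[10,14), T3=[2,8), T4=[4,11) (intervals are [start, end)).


Check each time point for overlaps:
  t=10: 3 tasks active (T1, T2, T4)
Max concurrent = 3


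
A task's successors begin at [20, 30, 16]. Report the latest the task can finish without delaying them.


LF = min of all successor start times
Successors start at: [20, 30, 16]
LF = min(20, 30, 16)
= 16


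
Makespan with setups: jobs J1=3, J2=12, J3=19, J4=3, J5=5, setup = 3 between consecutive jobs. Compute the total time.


Makespan = Σ processing + (n-1) × setup
= (3 + 12 + 19 + 3 + 5) + (5-1)×3
= 42 + 12
= 54 time units


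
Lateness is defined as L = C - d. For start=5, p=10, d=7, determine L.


Completion = 5 + 10 = 15
Lateness = C - d = 15 - 7
= 8


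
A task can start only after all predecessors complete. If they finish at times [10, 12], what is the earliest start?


ES = max of all predecessor completion times
Predecessors: [10, 12]
ES = max(10, 12)
= 12


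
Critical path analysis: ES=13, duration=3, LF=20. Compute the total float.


EF = ES + duration = 13 + 3 = 16
LS = LF - duration = 20 - 3 = 17
Total Float = LF - EF = 20 - 16
(or LS - ES = 17 - 13)
= 4


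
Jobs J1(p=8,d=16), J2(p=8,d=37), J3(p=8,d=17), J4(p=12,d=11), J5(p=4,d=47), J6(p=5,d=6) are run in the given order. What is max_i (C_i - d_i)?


Lateness per job (L = C - d):
  J1: C=8, d=16, L=-8
  J2: C=16, d=37, L=-21
  J3: C=24, d=17, L=7
  J4: C=36, d=11, L=25
  J5: C=40, d=47, L=-7
  J6: C=45, d=6, L=39
Lmax = max(-8, -21, 7, 25, -7, 39)
= 39


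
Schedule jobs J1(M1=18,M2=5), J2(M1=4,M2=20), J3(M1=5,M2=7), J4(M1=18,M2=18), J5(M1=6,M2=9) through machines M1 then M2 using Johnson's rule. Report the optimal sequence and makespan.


Johnson's rule:
Group 1 (M1≤M2, sort by M1): ['J2', 'J3', 'J5', 'J4']
Group 2 (M1>M2, sort desc M2): ['J1']
Sequence: J2 → J3 → J5 → J4 → J1
Makespan calculation:
  J2: M1 done=4, M2 done=24
  J3: M1 done=9, M2 done=31
  J5: M1 done=15, M2 done=40
  J4: M1 done=33, M2 done=58
  J1: M1 done=51, M2 done=63
= Sequence: J2 → J3 → J5 → J4 → J1, Makespan: 63


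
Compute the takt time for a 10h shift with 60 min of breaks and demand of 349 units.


Available = 10×60 - 60 = 540 min
Takt time = 540 / 349
= 1.55 min/unit


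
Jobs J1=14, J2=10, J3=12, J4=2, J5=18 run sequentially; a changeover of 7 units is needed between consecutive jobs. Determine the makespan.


Makespan = Σ processing + (n-1) × setup
= (14 + 10 + 12 + 2 + 18) + (5-1)×7
= 56 + 28
= 84 time units


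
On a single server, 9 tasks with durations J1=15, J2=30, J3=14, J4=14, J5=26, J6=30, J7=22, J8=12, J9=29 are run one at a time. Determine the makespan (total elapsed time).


Sequential makespan: sum all processing times
= 15 + 30 + 14 + 14 + 26 + 30 + 22 + 12 + 29
= 192 time units


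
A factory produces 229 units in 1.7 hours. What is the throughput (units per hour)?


Throughput = units / time
= 229 / 1.7
= 134.7 units/hour


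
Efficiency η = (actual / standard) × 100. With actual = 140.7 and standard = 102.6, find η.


Efficiency = (actual / standard) × 100
= (140.7 / 102.6) × 100
= 137.1%


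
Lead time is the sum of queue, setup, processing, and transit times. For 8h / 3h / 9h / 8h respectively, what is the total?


Lead time = queue + setup + processing + transit
= 8 + 3 + 9 + 8
= 28 hours


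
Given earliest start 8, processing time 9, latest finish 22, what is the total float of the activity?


EF = ES + duration = 8 + 9 = 17
LS = LF - duration = 22 - 9 = 13
Total Float = LF - EF = 22 - 17
(or LS - ES = 13 - 8)
= 5


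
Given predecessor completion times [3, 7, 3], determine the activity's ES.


ES = max of all predecessor completion times
Predecessors: [3, 7, 3]
ES = max(3, 7, 3)
= 7


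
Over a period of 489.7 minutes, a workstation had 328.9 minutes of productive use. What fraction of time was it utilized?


Utilization = busy / total × 100
= 328.9 / 489.7 × 100
= 67.2%


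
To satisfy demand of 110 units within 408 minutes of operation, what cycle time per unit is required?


Cycle time = available time / demand
= 408 / 110
= 3.71 min/unit


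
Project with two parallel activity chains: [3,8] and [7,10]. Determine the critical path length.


Path A: 3 + 8 = 11
Path B: 7 + 10 = 17
Critical path = longest = max(11, 17)
= 17 (Path B)


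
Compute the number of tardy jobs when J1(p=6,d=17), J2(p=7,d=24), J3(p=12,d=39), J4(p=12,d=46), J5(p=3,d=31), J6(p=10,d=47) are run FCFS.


Completion vs due date:
  J1: C=6, d=17 → on time
  J2: C=13, d=24 → on time
  J3: C=25, d=39 → on time
  J4: C=37, d=46 → on time
  J5: C=40, d=31 → TARDY
  J6: C=50, d=47 → TARDY
Tardy jobs: J5, J6
Count = 2


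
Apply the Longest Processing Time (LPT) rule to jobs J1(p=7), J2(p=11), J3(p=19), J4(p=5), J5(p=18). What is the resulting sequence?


LPT: sort by longest processing time first
  J3: p=19
  J5: p=18
  J2: p=11
  J1: p=7
  J4: p=5
Order: J3 → J5 → J2 → J1 → J4


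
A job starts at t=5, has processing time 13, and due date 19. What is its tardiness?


Completion = start + processing = 5 + 13 = 18
Tardiness = max(0, C - d) = max(0, 18 - 19)
= max(0, -1)
= 0


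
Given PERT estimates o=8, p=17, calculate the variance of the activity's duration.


σ² = ((p - o) / 6)² = (p - o)² / 36
= (17 - 8)² / 36
= 9² / 36
= 81 / 36
= 2.2500


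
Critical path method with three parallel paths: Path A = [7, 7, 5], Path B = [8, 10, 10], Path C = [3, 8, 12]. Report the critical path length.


Path A: 7 + 7 + 5 = 19
Path B: 8 + 10 + 10 = 28
Path C: 3 + 8 + 12 = 23
Critical path = longest = max(19, 28, 23)
= 28 (Path B)


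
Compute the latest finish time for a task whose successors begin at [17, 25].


LF = min of all successor start times
Successors start at: [17, 25]
LF = min(17, 25)
= 17


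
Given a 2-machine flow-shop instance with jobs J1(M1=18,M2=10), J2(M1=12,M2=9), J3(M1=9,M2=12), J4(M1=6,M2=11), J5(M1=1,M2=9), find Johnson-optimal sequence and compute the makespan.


Johnson's rule:
Group 1 (M1≤M2, sort by M1): ['J5', 'J4', 'J3']
Group 2 (M1>M2, sort desc M2): ['J1', 'J2']
Sequence: J5 → J4 → J3 → J1 → J2
Makespan calculation:
  J5: M1 done=1, M2 done=10
  J4: M1 done=7, M2 done=21
  J3: M1 done=16, M2 done=33
  J1: M1 done=34, M2 done=44
  J2: M1 done=46, M2 done=55
= Sequence: J5 → J4 → J3 → J1 → J2, Makespan: 55


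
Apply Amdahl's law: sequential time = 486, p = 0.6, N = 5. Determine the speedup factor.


Amdahl's law: T_p = T × ((1-p) + p/N)
= 486 × ((1-0.6) + 0.6/5)
= 486 × (0.40 + 0.1200)
= 486 × 0.5200
= 252.72
Speedup = 486/252.72
= 1.92×


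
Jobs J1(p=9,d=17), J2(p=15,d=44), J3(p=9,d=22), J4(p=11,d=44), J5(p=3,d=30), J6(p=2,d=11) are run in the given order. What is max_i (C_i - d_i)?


Lateness per job (L = C - d):
  J1: C=9, d=17, L=-8
  J2: C=24, d=44, L=-20
  J3: C=33, d=22, L=11
  J4: C=44, d=44, L=0
  J5: C=47, d=30, L=17
  J6: C=49, d=11, L=38
Lmax = max(-8, -20, 11, 0, 17, 38)
= 38


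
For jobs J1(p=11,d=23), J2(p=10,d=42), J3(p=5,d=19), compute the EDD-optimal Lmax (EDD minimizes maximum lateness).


EDD order: J3 → J1 → J2
Completion and lateness:
  J3: C=5, d=19, L=5-19=-14
  J1: C=16, d=23, L=16-23=-7
  J2: C=26, d=42, L=26-42=-16
Lmax = max(-14, -7, -16)
= -7


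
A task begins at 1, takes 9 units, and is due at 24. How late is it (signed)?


Completion = 1 + 9 = 10
Lateness = C - d = 10 - 24
= -14


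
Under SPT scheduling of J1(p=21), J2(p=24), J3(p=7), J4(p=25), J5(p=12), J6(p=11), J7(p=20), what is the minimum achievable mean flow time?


SPT order: J3 → J6 → J5 → J7 → J1 → J2 → J4
Completion times:
  J3: C=7
  J6: C=18
  J5: C=30
  J7: C=50
  J1: C=71
  J2: C=95
  J4: C=120
Sum = 391, n = 7
Mean flow = 391/7
= 55.86


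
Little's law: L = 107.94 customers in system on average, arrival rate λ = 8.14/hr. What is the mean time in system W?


Little's law: L = λW → W = L / λ
= 107.94 / 8.14
= 13.26 hours


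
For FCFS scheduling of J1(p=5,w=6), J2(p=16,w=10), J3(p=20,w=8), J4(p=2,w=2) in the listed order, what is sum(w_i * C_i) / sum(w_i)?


Completion times:
  J1: C=5, w×C=6×5=30
  J2: C=21, w×C=10×21=210
  J3: C=41, w×C=8×41=328
  J4: C=43, w×C=2×43=86
Sum w×C = 654
Sum w = 26
Weighted avg = 654/26
= 25.15


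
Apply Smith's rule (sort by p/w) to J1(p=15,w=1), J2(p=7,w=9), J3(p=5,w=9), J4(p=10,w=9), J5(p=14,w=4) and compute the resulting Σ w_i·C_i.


WSPT order (by p/w): J3 → J2 → J4 → J5 → J1
  J3: C=5, w·C=9×5=45
  J2: C=12, w·C=9×12=108
  J4: C=22, w·C=9×22=198
  J5: C=36, w·C=4×36=144
  J1: C=51, w·C=1×51=51
Σ w·C = 546
= 546


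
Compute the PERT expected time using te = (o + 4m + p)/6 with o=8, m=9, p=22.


te = (o + 4m + p) / 6
= (8 + 4×9 + 22) / 6
= (8 + 36 + 22) / 6
= 66 / 6
= 11.00


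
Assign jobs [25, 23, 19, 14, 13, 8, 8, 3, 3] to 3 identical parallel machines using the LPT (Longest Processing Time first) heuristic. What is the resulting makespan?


Jobs (LPT sorted): [25, 23, 19, 14, 13, 8, 8, 3, 3]
Machines: 3
  J=25 → Machine 1 (load: 0+25=25)
  J=23 → Machine 2 (load: 0+23=23)
  J=19 → Machine 3 (load: 0+19=19)
  J=14 → Machine 3 (load: 19+14=33)
  J=13 → Machine 2 (load: 23+13=36)
  J=8 → Machine 1 (load: 25+8=33)
  J=8 → Machine 1 (load: 33+8=41)
  J=3 → Machine 3 (load: 33+3=36)
  J=3 → Machine 2 (load: 36+3=39)
Machine loads: [41, 39, 36]
Makespan = max = 41 time units


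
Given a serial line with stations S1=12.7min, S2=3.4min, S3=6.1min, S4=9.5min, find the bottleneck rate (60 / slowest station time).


Bottleneck = longest station time
Station times: [12.7, 3.4, 6.1, 9.5]
Max = 12.7 min
Rate = 60 / 12.7
= 4.72 units/hour (bottleneck: 12.7min)


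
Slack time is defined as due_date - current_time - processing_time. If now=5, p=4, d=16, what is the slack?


Slack = due - current_time - processing
= 16 - 5 - 4
= 7


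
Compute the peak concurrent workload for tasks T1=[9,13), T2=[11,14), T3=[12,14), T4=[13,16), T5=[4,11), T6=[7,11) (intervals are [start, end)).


Check each time point for overlaps:
  t=9: 3 tasks active (T1, T5, T6)
Max concurrent = 3


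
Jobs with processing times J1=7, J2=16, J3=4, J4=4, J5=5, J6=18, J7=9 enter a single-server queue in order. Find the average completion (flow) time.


Completion times:
  J1: completes at 7
  J2: completes at 23
  J3: completes at 27
  J4: completes at 31
  J5: completes at 36
  J6: completes at 54
  J7: completes at 63
Sum = 241
Average = 241/7
= 34.43


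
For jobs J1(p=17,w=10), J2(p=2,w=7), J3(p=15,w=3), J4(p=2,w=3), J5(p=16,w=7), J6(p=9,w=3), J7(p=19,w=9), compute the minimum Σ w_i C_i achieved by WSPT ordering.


WSPT order (by p/w): J2 → J4 → J1 → J7 → J5 → J6 → J3
  J2: C=2, w·C=7×2=14
  J4: C=4, w·C=3×4=12
  J1: C=21, w·C=10×21=210
  J7: C=40, w·C=9×40=360
  J5: C=56, w·C=7×56=392
  J6: C=65, w·C=3×65=195
  J3: C=80, w·C=3×80=240
Σ w·C = 1423
= 1423


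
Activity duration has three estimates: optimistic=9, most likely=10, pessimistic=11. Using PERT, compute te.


te = (o + 4m + p) / 6
= (9 + 4×10 + 11) / 6
= (9 + 40 + 11) / 6
= 60 / 6
= 10.00


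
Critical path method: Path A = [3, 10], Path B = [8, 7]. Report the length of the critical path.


Path A: 3 + 10 = 13
Path B: 8 + 7 = 15
Critical path = longest = max(13, 15)
= 15 (Path B)


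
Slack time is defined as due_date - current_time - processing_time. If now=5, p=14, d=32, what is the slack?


Slack = due - current_time - processing
= 32 - 5 - 14
= 13


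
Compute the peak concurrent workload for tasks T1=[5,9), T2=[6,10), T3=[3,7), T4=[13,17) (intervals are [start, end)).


Check each time point for overlaps:
  t=6: 3 tasks active (T1, T2, T3)
Max concurrent = 3


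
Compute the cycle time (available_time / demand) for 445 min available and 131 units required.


Cycle time = available time / demand
= 445 / 131
= 3.40 min/unit


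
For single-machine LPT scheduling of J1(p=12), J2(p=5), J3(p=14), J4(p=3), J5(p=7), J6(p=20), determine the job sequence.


LPT: sort by longest processing time first
  J6: p=20
  J3: p=14
  J1: p=12
  J5: p=7
  J2: p=5
  J4: p=3
Order: J6 → J3 → J1 → J5 → J2 → J4


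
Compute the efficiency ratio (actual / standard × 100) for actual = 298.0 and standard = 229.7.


Efficiency = (actual / standard) × 100
= (298.0 / 229.7) × 100
= 129.7%


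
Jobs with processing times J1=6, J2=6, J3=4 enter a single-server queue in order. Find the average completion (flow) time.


Completion times:
  J1: completes at 6
  J2: completes at 12
  J3: completes at 16
Sum = 34
Average = 34/3
= 11.33


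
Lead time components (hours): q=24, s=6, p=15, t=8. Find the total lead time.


Lead time = queue + setup + processing + transit
= 24 + 6 + 15 + 8
= 53 hours


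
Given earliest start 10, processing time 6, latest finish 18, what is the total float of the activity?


EF = ES + duration = 10 + 6 = 16
LS = LF - duration = 18 - 6 = 12
Total Float = LF - EF = 18 - 16
(or LS - ES = 12 - 10)
= 2


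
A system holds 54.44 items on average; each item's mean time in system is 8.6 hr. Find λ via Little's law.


Little's law: L = λW → λ = L / W
= 54.44 / 8.6
= 6.33 per hour


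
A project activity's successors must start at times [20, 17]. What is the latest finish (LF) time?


LF = min of all successor start times
Successors start at: [20, 17]
LF = min(20, 17)
= 17


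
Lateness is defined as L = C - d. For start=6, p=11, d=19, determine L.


Completion = 6 + 11 = 17
Lateness = C - d = 17 - 19
= -2


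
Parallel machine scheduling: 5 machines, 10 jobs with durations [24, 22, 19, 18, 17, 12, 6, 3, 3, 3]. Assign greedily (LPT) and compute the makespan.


Jobs (LPT sorted): [24, 22, 19, 18, 17, 12, 6, 3, 3, 3]
Machines: 5
  J=24 → Machine 1 (load: 0+24=24)
  J=22 → Machine 2 (load: 0+22=22)
  J=19 → Machine 3 (load: 0+19=19)
  J=18 → Machine 4 (load: 0+18=18)
  J=17 → Machine 5 (load: 0+17=17)
  J=12 → Machine 5 (load: 17+12=29)
  J=6 → Machine 4 (load: 18+6=24)
  J=3 → Machine 3 (load: 19+3=22)
  J=3 → Machine 2 (load: 22+3=25)
  J=3 → Machine 3 (load: 22+3=25)
Machine loads: [24, 25, 25, 24, 29]
Makespan = max = 29 time units


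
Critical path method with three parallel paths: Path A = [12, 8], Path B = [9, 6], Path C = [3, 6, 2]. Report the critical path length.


Path A: 12 + 8 = 20
Path B: 9 + 6 = 15
Path C: 3 + 6 + 2 = 11
Critical path = longest = max(20, 15, 11)
= 20 (Path A)


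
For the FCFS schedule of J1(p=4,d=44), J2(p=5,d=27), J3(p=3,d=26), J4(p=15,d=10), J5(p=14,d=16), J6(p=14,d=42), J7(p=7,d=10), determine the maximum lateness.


Lateness per job (L = C - d):
  J1: C=4, d=44, L=-40
  J2: C=9, d=27, L=-18
  J3: C=12, d=26, L=-14
  J4: C=27, d=10, L=17
  J5: C=41, d=16, L=25
  J6: C=55, d=42, L=13
  J7: C=62, d=10, L=52
Lmax = max(-40, -18, -14, 17, 25, 13, 52)
= 52


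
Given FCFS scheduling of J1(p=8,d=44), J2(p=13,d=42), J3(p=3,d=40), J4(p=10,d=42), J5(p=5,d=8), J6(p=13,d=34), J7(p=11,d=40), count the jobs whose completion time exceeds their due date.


Completion vs due date:
  J1: C=8, d=44 → on time
  J2: C=21, d=42 → on time
  J3: C=24, d=40 → on time
  J4: C=34, d=42 → on time
  J5: C=39, d=8 → TARDY
  J6: C=52, d=34 → TARDY
  J7: C=63, d=40 → TARDY
Tardy jobs: J5, J6, J7
Count = 3


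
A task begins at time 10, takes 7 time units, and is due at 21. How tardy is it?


Completion = start + processing = 10 + 7 = 17
Tardiness = max(0, C - d) = max(0, 17 - 21)
= max(0, -4)
= 0


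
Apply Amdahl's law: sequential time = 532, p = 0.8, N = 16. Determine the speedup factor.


Amdahl's law: T_p = T × ((1-p) + p/N)
= 532 × ((1-0.8) + 0.8/16)
= 532 × (0.20 + 0.0500)
= 532 × 0.2500
= 133.00
Speedup = 532/133.00
= 4.00×


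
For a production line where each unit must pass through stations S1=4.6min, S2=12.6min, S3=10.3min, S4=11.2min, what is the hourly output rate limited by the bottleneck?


Bottleneck = longest station time
Station times: [4.6, 12.6, 10.3, 11.2]
Max = 12.6 min
Rate = 60 / 12.6
= 4.76 units/hour (bottleneck: 12.6min)


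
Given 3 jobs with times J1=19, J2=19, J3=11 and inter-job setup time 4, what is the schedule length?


Makespan = Σ processing + (n-1) × setup
= (19 + 19 + 11) + (3-1)×4
= 49 + 8
= 57 time units


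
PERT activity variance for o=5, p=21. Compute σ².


σ² = ((p - o) / 6)² = (p - o)² / 36
= (21 - 5)² / 36
= 16² / 36
= 256 / 36
= 7.1111


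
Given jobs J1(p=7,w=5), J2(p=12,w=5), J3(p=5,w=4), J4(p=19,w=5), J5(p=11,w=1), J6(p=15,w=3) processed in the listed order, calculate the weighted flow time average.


Completion times:
  J1: C=7, w×C=5×7=35
  J2: C=19, w×C=5×19=95
  J3: C=24, w×C=4×24=96
  J4: C=43, w×C=5×43=215
  J5: C=54, w×C=1×54=54
  J6: C=69, w×C=3×69=207
Sum w×C = 702
Sum w = 23
Weighted avg = 702/23
= 30.52


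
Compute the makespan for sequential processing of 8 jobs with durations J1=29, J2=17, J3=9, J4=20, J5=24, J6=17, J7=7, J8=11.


Sequential makespan: sum all processing times
= 29 + 17 + 9 + 20 + 24 + 17 + 7 + 11
= 134 time units


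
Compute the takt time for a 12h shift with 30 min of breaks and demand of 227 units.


Available = 12×60 - 30 = 690 min
Takt time = 690 / 227
= 3.04 min/unit


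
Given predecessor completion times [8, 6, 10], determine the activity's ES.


ES = max of all predecessor completion times
Predecessors: [8, 6, 10]
ES = max(8, 6, 10)
= 10


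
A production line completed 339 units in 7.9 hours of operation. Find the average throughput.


Throughput = units / time
= 339 / 7.9
= 42.9 units/hour


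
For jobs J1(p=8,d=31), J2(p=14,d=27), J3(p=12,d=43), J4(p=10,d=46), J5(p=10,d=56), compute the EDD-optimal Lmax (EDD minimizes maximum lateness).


EDD order: J2 → J1 → J3 → J4 → J5
Completion and lateness:
  J2: C=14, d=27, L=14-27=-13
  J1: C=22, d=31, L=22-31=-9
  J3: C=34, d=43, L=34-43=-9
  J4: C=44, d=46, L=44-46=-2
  J5: C=54, d=56, L=54-56=-2
Lmax = max(-13, -9, -9, -2, -2)
= -2


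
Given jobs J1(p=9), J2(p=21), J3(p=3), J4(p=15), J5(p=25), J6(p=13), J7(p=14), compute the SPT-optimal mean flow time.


SPT order: J3 → J1 → J6 → J7 → J4 → J2 → J5
Completion times:
  J3: C=3
  J1: C=12
  J6: C=25
  J7: C=39
  J4: C=54
  J2: C=75
  J5: C=100
Sum = 308, n = 7
Mean flow = 308/7
= 44.00


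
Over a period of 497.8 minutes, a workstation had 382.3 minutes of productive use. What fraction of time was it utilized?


Utilization = busy / total × 100
= 382.3 / 497.8 × 100
= 76.8%


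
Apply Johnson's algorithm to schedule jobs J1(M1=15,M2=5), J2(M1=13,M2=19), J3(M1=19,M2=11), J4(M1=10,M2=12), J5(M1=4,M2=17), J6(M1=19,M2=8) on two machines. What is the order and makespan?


Johnson's rule:
Group 1 (M1≤M2, sort by M1): ['J5', 'J4', 'J2']
Group 2 (M1>M2, sort desc M2): ['J3', 'J6', 'J1']
Sequence: J5 → J4 → J2 → J3 → J6 → J1
Makespan calculation:
  J5: M1 done=4, M2 done=21
  J4: M1 done=14, M2 done=33
  J2: M1 done=27, M2 done=52
  J3: M1 done=46, M2 done=63
  J6: M1 done=65, M2 done=73
  J1: M1 done=80, M2 done=85
= Sequence: J5 → J4 → J2 → J3 → J6 → J1, Makespan: 85


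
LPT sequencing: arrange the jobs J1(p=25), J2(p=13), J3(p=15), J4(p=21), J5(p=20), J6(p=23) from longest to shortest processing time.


LPT: sort by longest processing time first
  J1: p=25
  J6: p=23
  J4: p=21
  J5: p=20
  J3: p=15
  J2: p=13
Order: J1 → J6 → J4 → J5 → J3 → J2


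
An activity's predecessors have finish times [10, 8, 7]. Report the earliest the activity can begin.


ES = max of all predecessor completion times
Predecessors: [10, 8, 7]
ES = max(10, 8, 7)
= 10


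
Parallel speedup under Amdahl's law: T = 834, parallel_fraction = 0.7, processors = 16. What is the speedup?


Amdahl's law: T_p = T × ((1-p) + p/N)
= 834 × ((1-0.7) + 0.7/16)
= 834 × (0.30 + 0.0437)
= 834 × 0.3438
= 286.69
Speedup = 834/286.69
= 2.91×


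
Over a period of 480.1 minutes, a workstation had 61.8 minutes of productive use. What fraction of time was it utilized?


Utilization = busy / total × 100
= 61.8 / 480.1 × 100
= 12.9%


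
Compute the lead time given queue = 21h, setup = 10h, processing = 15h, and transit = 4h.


Lead time = queue + setup + processing + transit
= 21 + 10 + 15 + 4
= 50 hours


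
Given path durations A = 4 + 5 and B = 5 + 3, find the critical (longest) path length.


Path A: 4 + 5 = 9
Path B: 5 + 3 = 8
Critical path = longest = max(9, 8)
= 9 (Path A)


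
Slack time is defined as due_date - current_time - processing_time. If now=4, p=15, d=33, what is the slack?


Slack = due - current_time - processing
= 33 - 4 - 15
= 14


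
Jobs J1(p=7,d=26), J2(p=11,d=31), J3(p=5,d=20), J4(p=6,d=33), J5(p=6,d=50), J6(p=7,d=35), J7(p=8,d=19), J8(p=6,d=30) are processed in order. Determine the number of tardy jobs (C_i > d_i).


Completion vs due date:
  J1: C=7, d=26 → on time
  J2: C=18, d=31 → on time
  J3: C=23, d=20 → TARDY
  J4: C=29, d=33 → on time
  J5: C=35, d=50 → on time
  J6: C=42, d=35 → TARDY
  J7: C=50, d=19 → TARDY
  J8: C=56, d=30 → TARDY
Tardy jobs: J3, J6, J7, J8
Count = 4


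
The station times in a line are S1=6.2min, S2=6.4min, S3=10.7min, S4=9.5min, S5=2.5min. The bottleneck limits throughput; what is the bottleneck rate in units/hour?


Bottleneck = longest station time
Station times: [6.2, 6.4, 10.7, 9.5, 2.5]
Max = 10.7 min
Rate = 60 / 10.7
= 5.61 units/hour (bottleneck: 10.7min)


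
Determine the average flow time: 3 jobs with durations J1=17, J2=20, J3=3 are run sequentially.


Completion times:
  J1: completes at 17
  J2: completes at 37
  J3: completes at 40
Sum = 94
Average = 94/3
= 31.33


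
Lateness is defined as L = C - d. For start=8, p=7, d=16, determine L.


Completion = 8 + 7 = 15
Lateness = C - d = 15 - 16
= -1
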